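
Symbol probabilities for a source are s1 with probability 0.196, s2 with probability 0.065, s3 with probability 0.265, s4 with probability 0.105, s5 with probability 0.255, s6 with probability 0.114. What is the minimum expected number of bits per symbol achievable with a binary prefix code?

Repeatedly combine the two least-probable nodes; the expected code length is the sum of the merged weights.
merge 13/200 + 21/200 → 17/100
merge 57/500 + 17/100 → 71/250
merge 49/250 + 51/200 → 451/1000
merge 53/200 + 71/250 → 549/1000
merge 451/1000 + 549/1000 → 1
L = 17/100 + 71/250 + 451/1000 + 549/1000 + 1 = 1227/500 = 2.454 bits/symbol.

2.454 bits/symbol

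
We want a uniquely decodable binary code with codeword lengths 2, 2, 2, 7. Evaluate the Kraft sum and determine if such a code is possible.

0.7578125; yes

With common denominator 2^7 = 128: Σ 2^(−ℓᵢ) = 32/128 + 32/128 + 32/128 + 1/128 = 97/128 = 0.7578125.
Kraft's inequality requires Σ ≤ 1; here Σ = 0.7578125 ≤ 1, so such a prefix code exists.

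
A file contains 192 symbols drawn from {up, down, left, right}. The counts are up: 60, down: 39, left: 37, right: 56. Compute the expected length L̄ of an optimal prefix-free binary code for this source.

Probabilities are the counts divided by 192.
Repeatedly combine the two least-probable nodes; the expected code length is the sum of the merged weights.
merge 37/192 + 13/64 → 19/48
merge 7/24 + 5/16 → 29/48
merge 19/48 + 29/48 → 1
L = 19/48 + 29/48 + 1 = 2 bits/symbol.

2 bits/symbol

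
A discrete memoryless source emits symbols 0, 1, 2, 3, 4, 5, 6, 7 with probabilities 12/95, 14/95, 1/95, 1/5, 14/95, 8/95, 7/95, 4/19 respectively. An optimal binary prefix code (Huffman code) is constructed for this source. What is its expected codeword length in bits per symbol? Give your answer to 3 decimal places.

Repeatedly combine the two least-probable nodes; the expected code length is the sum of the merged weights.
merge 1/95 + 7/95 → 8/95
merge 8/95 + 8/95 → 16/95
merge 12/95 + 14/95 → 26/95
merge 14/95 + 16/95 → 6/19
merge 1/5 + 4/19 → 39/95
merge 26/95 + 6/19 → 56/95
merge 39/95 + 56/95 → 1
L = 8/95 + 16/95 + 26/95 + 6/19 + 39/95 + 56/95 + 1 = 54/19 ≈ 2.842 bits/symbol.

2.842 bits/symbol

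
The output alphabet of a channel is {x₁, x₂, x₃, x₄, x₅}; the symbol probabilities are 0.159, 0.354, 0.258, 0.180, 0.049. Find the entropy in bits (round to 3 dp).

H = −Σ pᵢ log₂ pᵢ.
−0.159·log₂(0.159) = 0.4218
−0.354·log₂(0.354) = 0.5304
−0.258·log₂(0.258) = 0.5043
−0.180·log₂(0.180) = 0.4453
−0.049·log₂(0.049) = 0.2132
Sum ≈ 2.1150 → 2.115 bits.

2.115 bits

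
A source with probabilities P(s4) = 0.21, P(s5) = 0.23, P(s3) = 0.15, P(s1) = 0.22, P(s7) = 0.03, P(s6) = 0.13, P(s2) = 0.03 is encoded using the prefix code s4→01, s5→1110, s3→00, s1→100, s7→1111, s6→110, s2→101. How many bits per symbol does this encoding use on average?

L̄ = Σ pᵢ·ℓᵢ = 0.21·2 + 0.23·4 + 0.15·2 + 0.22·3 + 0.03·4 + 0.13·3 + 0.03·3 = 2.9 bits/symbol.

2.9 bits/symbol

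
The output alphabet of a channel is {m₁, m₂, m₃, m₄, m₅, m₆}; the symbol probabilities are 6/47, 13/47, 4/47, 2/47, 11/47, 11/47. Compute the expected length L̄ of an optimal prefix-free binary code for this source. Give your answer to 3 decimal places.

Repeatedly combine the two least-probable nodes; the expected code length is the sum of the merged weights.
merge 2/47 + 4/47 → 6/47
merge 6/47 + 6/47 → 12/47
merge 11/47 + 11/47 → 22/47
merge 12/47 + 13/47 → 25/47
merge 22/47 + 25/47 → 1
L = 6/47 + 12/47 + 22/47 + 25/47 + 1 = 112/47 ≈ 2.383 bits/symbol.

2.383 bits/symbol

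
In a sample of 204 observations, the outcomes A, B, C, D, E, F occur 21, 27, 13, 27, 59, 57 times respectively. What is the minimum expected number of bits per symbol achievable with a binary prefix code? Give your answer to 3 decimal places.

2.431 bits/symbol

Probabilities are the counts divided by 204.
Repeatedly combine the two least-probable nodes; the expected code length is the sum of the merged weights.
merge 13/204 + 7/68 → 1/6
merge 9/68 + 9/68 → 9/34
merge 1/6 + 9/34 → 22/51
merge 19/68 + 59/204 → 29/51
merge 22/51 + 29/51 → 1
L = 1/6 + 9/34 + 22/51 + 29/51 + 1 = 124/51 ≈ 2.431 bits/symbol.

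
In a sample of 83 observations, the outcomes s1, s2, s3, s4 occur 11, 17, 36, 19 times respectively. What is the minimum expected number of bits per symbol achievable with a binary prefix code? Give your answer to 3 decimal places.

1.904 bits/symbol

Probabilities are the counts divided by 83.
Repeatedly combine the two least-probable nodes; the expected code length is the sum of the merged weights.
merge 11/83 + 17/83 → 28/83
merge 19/83 + 28/83 → 47/83
merge 36/83 + 47/83 → 1
L = 28/83 + 47/83 + 1 = 158/83 ≈ 1.904 bits/symbol.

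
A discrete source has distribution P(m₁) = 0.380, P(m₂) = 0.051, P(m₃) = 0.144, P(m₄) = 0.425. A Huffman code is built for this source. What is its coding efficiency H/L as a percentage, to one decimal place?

Entropy H = −Σ p log₂ p ≈ 1.6767 bits.
Huffman merges: 51/1000+18/125→39/200; 39/200+19/50→23/40; 17/40+23/40→1. L = 177/100 ≈ 1.7700.
Efficiency = H/L = 1.6767/1.7700 = 94.7%.

94.7%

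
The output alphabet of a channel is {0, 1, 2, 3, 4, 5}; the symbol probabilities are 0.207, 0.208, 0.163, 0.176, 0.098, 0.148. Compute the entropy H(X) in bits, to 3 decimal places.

2.546 bits

H = −Σ pᵢ log₂ pᵢ.
−0.207·log₂(0.207) = 0.4704
−0.208·log₂(0.208) = 0.4712
−0.163·log₂(0.163) = 0.4266
−0.176·log₂(0.176) = 0.4411
−0.098·log₂(0.098) = 0.3284
−0.148·log₂(0.148) = 0.4079
Sum ≈ 2.5456 → 2.546 bits.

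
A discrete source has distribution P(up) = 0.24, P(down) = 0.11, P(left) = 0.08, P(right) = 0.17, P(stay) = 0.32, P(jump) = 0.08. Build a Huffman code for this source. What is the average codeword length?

Repeatedly combine the two least-probable nodes; the expected code length is the sum of the merged weights.
merge 2/25 + 2/25 → 4/25
merge 11/100 + 4/25 → 27/100
merge 17/100 + 6/25 → 41/100
merge 27/100 + 8/25 → 59/100
merge 41/100 + 59/100 → 1
L = 4/25 + 27/100 + 41/100 + 59/100 + 1 = 243/100 = 2.43 bits/symbol.

2.43 bits/symbol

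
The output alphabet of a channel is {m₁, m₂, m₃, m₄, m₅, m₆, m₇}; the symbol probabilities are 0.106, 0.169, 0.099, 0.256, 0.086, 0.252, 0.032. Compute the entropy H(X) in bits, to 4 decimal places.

H = −Σ pᵢ log₂ pᵢ.
−0.106·log₂(0.106) = 0.3432
−0.169·log₂(0.169) = 0.4335
−0.099·log₂(0.099) = 0.3303
−0.256·log₂(0.256) = 0.5032
−0.086·log₂(0.086) = 0.3044
−0.252·log₂(0.252) = 0.5011
−0.032·log₂(0.032) = 0.1589
Sum ≈ 2.5746 → 2.5746 bits.

2.5746 bits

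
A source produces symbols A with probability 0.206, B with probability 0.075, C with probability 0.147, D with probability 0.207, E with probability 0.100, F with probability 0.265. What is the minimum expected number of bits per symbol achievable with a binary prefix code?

Repeatedly combine the two least-probable nodes; the expected code length is the sum of the merged weights.
merge 3/40 + 1/10 → 7/40
merge 147/1000 + 7/40 → 161/500
merge 103/500 + 207/1000 → 413/1000
merge 53/200 + 161/500 → 587/1000
merge 413/1000 + 587/1000 → 1
L = 7/40 + 161/500 + 413/1000 + 587/1000 + 1 = 2497/1000 = 2.497 bits/symbol.

2.497 bits/symbol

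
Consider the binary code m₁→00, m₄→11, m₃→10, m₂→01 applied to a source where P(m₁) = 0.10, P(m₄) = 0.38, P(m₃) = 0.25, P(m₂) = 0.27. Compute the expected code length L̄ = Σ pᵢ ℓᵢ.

L̄ = Σ pᵢ·ℓᵢ = 0.10·2 + 0.38·2 + 0.25·2 + 0.27·2 = 2 bits/symbol.

2 bits/symbol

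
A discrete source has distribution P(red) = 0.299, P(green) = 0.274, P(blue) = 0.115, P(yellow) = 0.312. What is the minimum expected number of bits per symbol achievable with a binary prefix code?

2 bits/symbol

Repeatedly combine the two least-probable nodes; the expected code length is the sum of the merged weights.
merge 23/200 + 137/500 → 389/1000
merge 299/1000 + 39/125 → 611/1000
merge 389/1000 + 611/1000 → 1
L = 389/1000 + 611/1000 + 1 = 2 bits/symbol.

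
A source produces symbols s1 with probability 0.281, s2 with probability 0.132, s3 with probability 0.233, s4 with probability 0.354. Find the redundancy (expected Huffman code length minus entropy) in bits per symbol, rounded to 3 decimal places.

0.080 bits

Entropy H = −Σ p log₂ p ≈ 1.9203 bits.
Huffman merges: 33/250+233/1000→73/200; 281/1000+177/500→127/200; 73/200+127/200→1. L = 2 ≈ 2.0000.
L − H = 2.0000 − 1.9203 = 0.080 bits.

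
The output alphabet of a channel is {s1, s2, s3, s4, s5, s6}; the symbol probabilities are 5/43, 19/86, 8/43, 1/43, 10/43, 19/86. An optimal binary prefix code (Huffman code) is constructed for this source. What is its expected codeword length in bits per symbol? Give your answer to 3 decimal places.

Repeatedly combine the two least-probable nodes; the expected code length is the sum of the merged weights.
merge 1/43 + 5/43 → 6/43
merge 6/43 + 8/43 → 14/43
merge 19/86 + 19/86 → 19/43
merge 10/43 + 14/43 → 24/43
merge 19/43 + 24/43 → 1
L = 6/43 + 14/43 + 19/43 + 24/43 + 1 = 106/43 ≈ 2.465 bits/symbol.

2.465 bits/symbol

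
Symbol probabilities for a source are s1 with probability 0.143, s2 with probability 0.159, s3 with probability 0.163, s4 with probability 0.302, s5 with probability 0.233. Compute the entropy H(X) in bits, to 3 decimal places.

2.261 bits

H = −Σ pᵢ log₂ pᵢ.
−0.143·log₂(0.143) = 0.4012
−0.159·log₂(0.159) = 0.4218
−0.163·log₂(0.163) = 0.4266
−0.302·log₂(0.302) = 0.5217
−0.233·log₂(0.233) = 0.4897
Sum ≈ 2.2610 → 2.261 bits.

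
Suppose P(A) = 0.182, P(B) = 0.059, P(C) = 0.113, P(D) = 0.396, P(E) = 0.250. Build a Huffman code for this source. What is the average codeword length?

Repeatedly combine the two least-probable nodes; the expected code length is the sum of the merged weights.
merge 59/1000 + 113/1000 → 43/250
merge 43/250 + 91/500 → 177/500
merge 1/4 + 177/500 → 151/250
merge 99/250 + 151/250 → 1
L = 43/250 + 177/500 + 151/250 + 1 = 213/100 = 2.13 bits/symbol.

2.13 bits/symbol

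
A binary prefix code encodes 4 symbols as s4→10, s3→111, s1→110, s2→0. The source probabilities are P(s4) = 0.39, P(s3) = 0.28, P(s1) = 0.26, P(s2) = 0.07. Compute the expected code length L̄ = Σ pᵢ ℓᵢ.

2.47 bits/symbol

L̄ = Σ pᵢ·ℓᵢ = 0.39·2 + 0.28·3 + 0.26·3 + 0.07·1 = 2.47 bits/symbol.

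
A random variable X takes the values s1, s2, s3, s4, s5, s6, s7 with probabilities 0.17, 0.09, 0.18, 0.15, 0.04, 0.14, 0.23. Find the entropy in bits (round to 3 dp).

2.674 bits

H = −Σ pᵢ log₂ pᵢ.
−0.17·log₂(0.17) = 0.4346
−0.09·log₂(0.09) = 0.3127
−0.18·log₂(0.18) = 0.4453
−0.15·log₂(0.15) = 0.4105
−0.04·log₂(0.04) = 0.1858
−0.14·log₂(0.14) = 0.3971
−0.23·log₂(0.23) = 0.4877
Sum ≈ 2.6736 → 2.674 bits.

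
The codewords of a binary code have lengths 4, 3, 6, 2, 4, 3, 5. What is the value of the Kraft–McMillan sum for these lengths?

0.671875

With common denominator 2^6 = 64: Σ 2^(−ℓᵢ) = 4/64 + 8/64 + 1/64 + 16/64 + 4/64 + 8/64 + 2/64 = 43/64 = 0.671875.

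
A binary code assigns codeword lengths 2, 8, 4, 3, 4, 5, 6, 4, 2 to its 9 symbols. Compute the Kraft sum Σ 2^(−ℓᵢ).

0.86328125

With common denominator 2^8 = 256: Σ 2^(−ℓᵢ) = 64/256 + 1/256 + 16/256 + 32/256 + 16/256 + 8/256 + 4/256 + 16/256 + 64/256 = 221/256 = 0.86328125.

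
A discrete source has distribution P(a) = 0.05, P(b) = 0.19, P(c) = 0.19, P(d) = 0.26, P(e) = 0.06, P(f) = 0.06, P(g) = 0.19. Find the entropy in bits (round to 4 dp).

2.5741 bits

H = −Σ pᵢ log₂ pᵢ.
−0.05·log₂(0.05) = 0.2161
−0.19·log₂(0.19) = 0.4552
−0.19·log₂(0.19) = 0.4552
−0.26·log₂(0.26) = 0.5053
−0.06·log₂(0.06) = 0.2435
−0.06·log₂(0.06) = 0.2435
−0.19·log₂(0.19) = 0.4552
Sum ≈ 2.5741 → 2.5741 bits.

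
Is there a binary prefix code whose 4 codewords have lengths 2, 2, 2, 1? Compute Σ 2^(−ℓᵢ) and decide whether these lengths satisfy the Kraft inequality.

With common denominator 2^2 = 4: Σ 2^(−ℓᵢ) = 1/4 + 1/4 + 1/4 + 2/4 = 5/4 = 1.25.
Kraft's inequality requires Σ ≤ 1; here Σ = 1.25 > 1, so no such prefix code exists.

1.25; no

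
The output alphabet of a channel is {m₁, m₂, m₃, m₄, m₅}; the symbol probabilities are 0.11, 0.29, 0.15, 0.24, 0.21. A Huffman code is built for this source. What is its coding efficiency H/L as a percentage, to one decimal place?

Entropy H = −Σ p log₂ p ≈ 2.2457 bits.
Huffman merges: 11/100+3/20→13/50; 21/100+6/25→9/20; 13/50+29/100→11/20; 9/20+11/20→1. L = 113/50 ≈ 2.2600.
Efficiency = H/L = 2.2457/2.2600 = 99.4%.

99.4%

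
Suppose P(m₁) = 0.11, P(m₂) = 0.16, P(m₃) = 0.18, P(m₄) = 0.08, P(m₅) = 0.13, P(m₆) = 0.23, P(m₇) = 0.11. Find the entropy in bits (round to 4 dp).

2.7307 bits

H = −Σ pᵢ log₂ pᵢ.
−0.11·log₂(0.11) = 0.3503
−0.16·log₂(0.16) = 0.4230
−0.18·log₂(0.18) = 0.4453
−0.08·log₂(0.08) = 0.2915
−0.13·log₂(0.13) = 0.3826
−0.23·log₂(0.23) = 0.4877
−0.11·log₂(0.11) = 0.3503
Sum ≈ 2.7307 → 2.7307 bits.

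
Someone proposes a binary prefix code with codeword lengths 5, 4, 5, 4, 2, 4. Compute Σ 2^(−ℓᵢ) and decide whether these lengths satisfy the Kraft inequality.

With common denominator 2^5 = 32: Σ 2^(−ℓᵢ) = 1/32 + 2/32 + 1/32 + 2/32 + 8/32 + 2/32 = 16/32 = 0.5.
Kraft's inequality requires Σ ≤ 1; here Σ = 0.5 ≤ 1, so such a prefix code exists.

0.5; yes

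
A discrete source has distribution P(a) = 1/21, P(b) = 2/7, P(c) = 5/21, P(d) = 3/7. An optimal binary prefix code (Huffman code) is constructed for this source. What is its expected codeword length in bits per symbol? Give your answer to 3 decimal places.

1.857 bits/symbol

Repeatedly combine the two least-probable nodes; the expected code length is the sum of the merged weights.
merge 1/21 + 5/21 → 2/7
merge 2/7 + 2/7 → 4/7
merge 3/7 + 4/7 → 1
L = 2/7 + 4/7 + 1 = 13/7 ≈ 1.857 bits/symbol.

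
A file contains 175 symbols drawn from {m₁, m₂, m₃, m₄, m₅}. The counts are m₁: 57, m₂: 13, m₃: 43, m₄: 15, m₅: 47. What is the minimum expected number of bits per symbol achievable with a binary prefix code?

2.16 bits/symbol

Probabilities are the counts divided by 175.
Repeatedly combine the two least-probable nodes; the expected code length is the sum of the merged weights.
merge 13/175 + 3/35 → 4/25
merge 4/25 + 43/175 → 71/175
merge 47/175 + 57/175 → 104/175
merge 71/175 + 104/175 → 1
L = 4/25 + 71/175 + 104/175 + 1 = 54/25 = 2.16 bits/symbol.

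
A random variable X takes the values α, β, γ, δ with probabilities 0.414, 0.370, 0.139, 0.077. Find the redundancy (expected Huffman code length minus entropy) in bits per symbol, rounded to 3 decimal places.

Entropy H = −Σ p log₂ p ≈ 1.7380 bits.
Huffman merges: 77/1000+139/1000→27/125; 27/125+37/100→293/500; 207/500+293/500→1. L = 901/500 ≈ 1.8020.
L − H = 1.8020 − 1.7380 = 0.064 bits.

0.064 bits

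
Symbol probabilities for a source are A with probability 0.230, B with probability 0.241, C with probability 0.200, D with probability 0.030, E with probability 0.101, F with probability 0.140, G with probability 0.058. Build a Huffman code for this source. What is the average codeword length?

2.606 bits/symbol

Repeatedly combine the two least-probable nodes; the expected code length is the sum of the merged weights.
merge 3/100 + 29/500 → 11/125
merge 11/125 + 101/1000 → 189/1000
merge 7/50 + 189/1000 → 329/1000
merge 1/5 + 23/100 → 43/100
merge 241/1000 + 329/1000 → 57/100
merge 43/100 + 57/100 → 1
L = 11/125 + 189/1000 + 329/1000 + 43/100 + 57/100 + 1 = 1303/500 = 2.606 bits/symbol.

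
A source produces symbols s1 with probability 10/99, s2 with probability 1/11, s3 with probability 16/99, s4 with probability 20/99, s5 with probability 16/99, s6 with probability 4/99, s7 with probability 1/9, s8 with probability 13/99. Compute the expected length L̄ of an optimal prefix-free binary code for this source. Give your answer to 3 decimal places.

2.929 bits/symbol

Repeatedly combine the two least-probable nodes; the expected code length is the sum of the merged weights.
merge 4/99 + 1/11 → 13/99
merge 10/99 + 1/9 → 7/33
merge 13/99 + 13/99 → 26/99
merge 16/99 + 16/99 → 32/99
merge 20/99 + 7/33 → 41/99
merge 26/99 + 32/99 → 58/99
merge 41/99 + 58/99 → 1
L = 13/99 + 7/33 + 26/99 + 32/99 + 41/99 + 58/99 + 1 = 290/99 ≈ 2.929 bits/symbol.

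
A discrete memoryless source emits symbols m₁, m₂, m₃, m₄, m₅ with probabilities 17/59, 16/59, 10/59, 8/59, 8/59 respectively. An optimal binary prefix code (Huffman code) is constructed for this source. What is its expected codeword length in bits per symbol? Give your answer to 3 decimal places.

Repeatedly combine the two least-probable nodes; the expected code length is the sum of the merged weights.
merge 8/59 + 8/59 → 16/59
merge 10/59 + 16/59 → 26/59
merge 16/59 + 17/59 → 33/59
merge 26/59 + 33/59 → 1
L = 16/59 + 26/59 + 33/59 + 1 = 134/59 ≈ 2.271 bits/symbol.

2.271 bits/symbol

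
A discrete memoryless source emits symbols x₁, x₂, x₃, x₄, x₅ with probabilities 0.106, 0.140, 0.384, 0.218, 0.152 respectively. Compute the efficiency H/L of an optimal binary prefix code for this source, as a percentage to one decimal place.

Entropy H = −Σ p log₂ p ≈ 2.1628 bits.
Huffman merges: 53/500+7/50→123/500; 19/125+109/500→37/100; 123/500+37/100→77/125; 48/125+77/125→1. L = 279/125 ≈ 2.2320.
Efficiency = H/L = 2.1628/2.2320 = 96.9%.

96.9%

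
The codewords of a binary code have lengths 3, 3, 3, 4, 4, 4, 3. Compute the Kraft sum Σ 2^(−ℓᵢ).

0.6875

With common denominator 2^4 = 16: Σ 2^(−ℓᵢ) = 2/16 + 2/16 + 2/16 + 1/16 + 1/16 + 1/16 + 2/16 = 11/16 = 0.6875.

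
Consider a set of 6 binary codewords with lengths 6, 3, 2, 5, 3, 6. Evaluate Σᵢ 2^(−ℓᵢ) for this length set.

0.5625

With common denominator 2^6 = 64: Σ 2^(−ℓᵢ) = 1/64 + 8/64 + 16/64 + 2/64 + 8/64 + 1/64 = 36/64 = 0.5625.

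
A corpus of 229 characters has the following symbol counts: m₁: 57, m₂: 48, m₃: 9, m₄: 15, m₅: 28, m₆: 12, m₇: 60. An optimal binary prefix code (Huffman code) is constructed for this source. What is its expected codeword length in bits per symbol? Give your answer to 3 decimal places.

2.528 bits/symbol

Probabilities are the counts divided by 229.
Repeatedly combine the two least-probable nodes; the expected code length is the sum of the merged weights.
merge 9/229 + 12/229 → 21/229
merge 15/229 + 21/229 → 36/229
merge 28/229 + 36/229 → 64/229
merge 48/229 + 57/229 → 105/229
merge 60/229 + 64/229 → 124/229
merge 105/229 + 124/229 → 1
L = 21/229 + 36/229 + 64/229 + 105/229 + 124/229 + 1 = 579/229 ≈ 2.528 bits/symbol.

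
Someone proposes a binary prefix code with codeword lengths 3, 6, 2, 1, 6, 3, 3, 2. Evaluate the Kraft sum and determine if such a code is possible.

1.40625; no

With common denominator 2^6 = 64: Σ 2^(−ℓᵢ) = 8/64 + 1/64 + 16/64 + 32/64 + 1/64 + 8/64 + 8/64 + 16/64 = 90/64 = 1.40625.
Kraft's inequality requires Σ ≤ 1; here Σ = 1.40625 > 1, so no such prefix code exists.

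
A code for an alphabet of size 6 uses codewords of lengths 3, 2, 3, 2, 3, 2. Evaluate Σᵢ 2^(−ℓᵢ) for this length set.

1.125

With common denominator 2^3 = 8: Σ 2^(−ℓᵢ) = 1/8 + 2/8 + 1/8 + 2/8 + 1/8 + 2/8 = 9/8 = 1.125.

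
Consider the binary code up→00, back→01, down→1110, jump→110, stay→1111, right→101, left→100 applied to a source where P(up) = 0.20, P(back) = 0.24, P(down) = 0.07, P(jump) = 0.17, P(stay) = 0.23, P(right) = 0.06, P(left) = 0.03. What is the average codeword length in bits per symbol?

2.86 bits/symbol

L̄ = Σ pᵢ·ℓᵢ = 0.20·2 + 0.24·2 + 0.07·4 + 0.17·3 + 0.23·4 + 0.06·3 + 0.03·3 = 2.86 bits/symbol.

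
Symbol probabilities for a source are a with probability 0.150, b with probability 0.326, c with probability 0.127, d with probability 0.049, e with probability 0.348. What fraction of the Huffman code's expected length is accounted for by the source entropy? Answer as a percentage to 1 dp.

Entropy H = −Σ p log₂ p ≈ 2.0589 bits.
Huffman merges: 49/1000+127/1000→22/125; 3/20+22/125→163/500; 163/500+163/500→163/250; 87/250+163/250→1. L = 1077/500 ≈ 2.1540.
Efficiency = H/L = 2.0589/2.1540 = 95.6%.

95.6%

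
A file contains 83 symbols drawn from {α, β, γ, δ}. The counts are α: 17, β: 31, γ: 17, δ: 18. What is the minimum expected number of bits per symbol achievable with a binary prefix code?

Probabilities are the counts divided by 83.
Repeatedly combine the two least-probable nodes; the expected code length is the sum of the merged weights.
merge 17/83 + 17/83 → 34/83
merge 18/83 + 31/83 → 49/83
merge 34/83 + 49/83 → 1
L = 34/83 + 49/83 + 1 = 2 bits/symbol.

2 bits/symbol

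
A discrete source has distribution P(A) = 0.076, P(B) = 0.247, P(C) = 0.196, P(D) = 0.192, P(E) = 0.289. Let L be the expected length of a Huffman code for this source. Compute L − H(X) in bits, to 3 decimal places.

0.052 bits

Entropy H = −Σ p log₂ p ≈ 2.2163 bits.
Huffman merges: 19/250+24/125→67/250; 49/250+247/1000→443/1000; 67/250+289/1000→557/1000; 443/1000+557/1000→1. L = 567/250 ≈ 2.2680.
L − H = 2.2680 − 2.2163 = 0.052 bits.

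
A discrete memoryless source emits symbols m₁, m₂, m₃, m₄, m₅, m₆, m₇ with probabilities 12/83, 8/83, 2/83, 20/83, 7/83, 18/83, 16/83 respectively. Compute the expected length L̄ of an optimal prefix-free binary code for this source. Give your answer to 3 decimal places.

2.651 bits/symbol

Repeatedly combine the two least-probable nodes; the expected code length is the sum of the merged weights.
merge 2/83 + 7/83 → 9/83
merge 8/83 + 9/83 → 17/83
merge 12/83 + 16/83 → 28/83
merge 17/83 + 18/83 → 35/83
merge 20/83 + 28/83 → 48/83
merge 35/83 + 48/83 → 1
L = 9/83 + 17/83 + 28/83 + 35/83 + 48/83 + 1 = 220/83 ≈ 2.651 bits/symbol.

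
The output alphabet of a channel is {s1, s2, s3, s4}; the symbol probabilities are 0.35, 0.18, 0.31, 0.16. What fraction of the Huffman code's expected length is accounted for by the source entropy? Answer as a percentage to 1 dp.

Entropy H = −Σ p log₂ p ≈ 1.9222 bits.
Huffman merges: 4/25+9/50→17/50; 31/100+17/50→13/20; 7/20+13/20→1. L = 199/100 ≈ 1.9900.
Efficiency = H/L = 1.9222/1.9900 = 96.6%.

96.6%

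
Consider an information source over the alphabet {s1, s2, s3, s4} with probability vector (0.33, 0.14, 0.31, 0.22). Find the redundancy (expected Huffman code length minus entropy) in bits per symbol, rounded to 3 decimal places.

0.071 bits

Entropy H = −Σ p log₂ p ≈ 1.9293 bits.
Huffman merges: 7/50+11/50→9/25; 31/100+33/100→16/25; 9/25+16/25→1. L = 2 ≈ 2.0000.
L − H = 2.0000 − 1.9293 = 0.071 bits.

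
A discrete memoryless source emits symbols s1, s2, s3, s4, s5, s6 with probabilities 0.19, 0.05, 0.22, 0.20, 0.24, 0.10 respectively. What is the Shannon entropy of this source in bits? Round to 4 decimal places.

H = −Σ pᵢ log₂ pᵢ.
−0.19·log₂(0.19) = 0.4552
−0.05·log₂(0.05) = 0.2161
−0.22·log₂(0.22) = 0.4806
−0.20·log₂(0.20) = 0.4644
−0.24·log₂(0.24) = 0.4941
−0.10·log₂(0.10) = 0.3322
Sum ≈ 2.4426 → 2.4426 bits.

2.4426 bits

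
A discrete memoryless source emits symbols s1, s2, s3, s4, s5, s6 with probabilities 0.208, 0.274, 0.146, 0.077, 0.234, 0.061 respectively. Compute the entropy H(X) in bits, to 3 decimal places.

2.410 bits

H = −Σ pᵢ log₂ pᵢ.
−0.208·log₂(0.208) = 0.4712
−0.274·log₂(0.274) = 0.5118
−0.146·log₂(0.146) = 0.4053
−0.077·log₂(0.077) = 0.2848
−0.234·log₂(0.234) = 0.4903
−0.061·log₂(0.061) = 0.2461
Sum ≈ 2.4095 → 2.410 bits.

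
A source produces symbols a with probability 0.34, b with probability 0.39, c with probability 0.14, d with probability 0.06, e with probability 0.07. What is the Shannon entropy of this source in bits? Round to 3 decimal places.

H = −Σ pᵢ log₂ pᵢ.
−0.34·log₂(0.34) = 0.5292
−0.39·log₂(0.39) = 0.5298
−0.14·log₂(0.14) = 0.3971
−0.06·log₂(0.06) = 0.2435
−0.07·log₂(0.07) = 0.2686
Sum ≈ 1.9682 → 1.968 bits.

1.968 bits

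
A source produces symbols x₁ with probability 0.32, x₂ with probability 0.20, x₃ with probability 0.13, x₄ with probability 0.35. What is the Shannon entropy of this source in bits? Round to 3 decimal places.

1.903 bits

H = −Σ pᵢ log₂ pᵢ.
−0.32·log₂(0.32) = 0.5260
−0.20·log₂(0.20) = 0.4644
−0.13·log₂(0.13) = 0.3826
−0.35·log₂(0.35) = 0.5301
Sum ≈ 1.9032 → 1.903 bits.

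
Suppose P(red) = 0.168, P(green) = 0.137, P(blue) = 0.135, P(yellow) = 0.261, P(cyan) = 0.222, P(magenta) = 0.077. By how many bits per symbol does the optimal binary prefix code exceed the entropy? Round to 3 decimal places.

Entropy H = −Σ p log₂ p ≈ 2.4879 bits.
Huffman merges: 77/1000+27/200→53/250; 137/1000+21/125→61/200; 53/250+111/500→217/500; 261/1000+61/200→283/500; 217/500+283/500→1. L = 2517/1000 ≈ 2.5170.
L − H = 2.5170 − 2.4879 = 0.029 bits.

0.029 bits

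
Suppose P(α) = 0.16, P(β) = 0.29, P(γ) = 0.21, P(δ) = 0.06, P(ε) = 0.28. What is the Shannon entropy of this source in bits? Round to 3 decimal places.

H = −Σ pᵢ log₂ pᵢ.
−0.16·log₂(0.16) = 0.4230
−0.29·log₂(0.29) = 0.5179
−0.21·log₂(0.21) = 0.4728
−0.06·log₂(0.06) = 0.2435
−0.28·log₂(0.28) = 0.5142
Sum ≈ 2.1715 → 2.171 bits.

2.171 bits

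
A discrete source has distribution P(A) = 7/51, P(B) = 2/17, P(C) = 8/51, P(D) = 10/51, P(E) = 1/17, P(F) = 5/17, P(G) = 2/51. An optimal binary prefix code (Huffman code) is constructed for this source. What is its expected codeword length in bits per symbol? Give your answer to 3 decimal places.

Repeatedly combine the two least-probable nodes; the expected code length is the sum of the merged weights.
merge 2/51 + 1/17 → 5/51
merge 5/51 + 2/17 → 11/51
merge 7/51 + 8/51 → 5/17
merge 10/51 + 11/51 → 7/17
merge 5/17 + 5/17 → 10/17
merge 7/17 + 10/17 → 1
L = 5/51 + 11/51 + 5/17 + 7/17 + 10/17 + 1 = 133/51 ≈ 2.608 bits/symbol.

2.608 bits/symbol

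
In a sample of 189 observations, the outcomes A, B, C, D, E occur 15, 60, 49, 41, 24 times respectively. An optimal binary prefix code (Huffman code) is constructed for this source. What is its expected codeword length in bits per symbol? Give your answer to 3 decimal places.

Probabilities are the counts divided by 189.
Repeatedly combine the two least-probable nodes; the expected code length is the sum of the merged weights.
merge 5/63 + 8/63 → 13/63
merge 13/63 + 41/189 → 80/189
merge 7/27 + 20/63 → 109/189
merge 80/189 + 109/189 → 1
L = 13/63 + 80/189 + 109/189 + 1 = 139/63 ≈ 2.206 bits/symbol.

2.206 bits/symbol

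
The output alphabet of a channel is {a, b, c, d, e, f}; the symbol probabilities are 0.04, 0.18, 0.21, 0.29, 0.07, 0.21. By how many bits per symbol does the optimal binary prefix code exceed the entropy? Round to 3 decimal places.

0.037 bits

Entropy H = −Σ p log₂ p ≈ 2.3632 bits.
Huffman merges: 1/25+7/100→11/100; 11/100+9/50→29/100; 21/100+21/100→21/50; 29/100+29/100→29/50; 21/50+29/50→1. L = 12/5 ≈ 2.4000.
L − H = 2.4000 − 2.3632 = 0.037 bits.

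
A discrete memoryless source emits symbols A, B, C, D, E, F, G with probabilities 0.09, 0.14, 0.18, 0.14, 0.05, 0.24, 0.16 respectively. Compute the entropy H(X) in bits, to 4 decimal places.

H = −Σ pᵢ log₂ pᵢ.
−0.09·log₂(0.09) = 0.3127
−0.14·log₂(0.14) = 0.3971
−0.18·log₂(0.18) = 0.4453
−0.14·log₂(0.14) = 0.3971
−0.05·log₂(0.05) = 0.2161
−0.24·log₂(0.24) = 0.4941
−0.16·log₂(0.16) = 0.4230
Sum ≈ 2.6854 → 2.6854 bits.

2.6854 bits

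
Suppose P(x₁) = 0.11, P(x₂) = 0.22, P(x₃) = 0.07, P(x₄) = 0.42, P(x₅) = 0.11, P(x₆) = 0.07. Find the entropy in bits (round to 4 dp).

H = −Σ pᵢ log₂ pᵢ.
−0.11·log₂(0.11) = 0.3503
−0.22·log₂(0.22) = 0.4806
−0.07·log₂(0.07) = 0.2686
−0.42·log₂(0.42) = 0.5256
−0.11·log₂(0.11) = 0.3503
−0.07·log₂(0.07) = 0.2686
Sum ≈ 2.2439 → 2.2439 bits.

2.2439 bits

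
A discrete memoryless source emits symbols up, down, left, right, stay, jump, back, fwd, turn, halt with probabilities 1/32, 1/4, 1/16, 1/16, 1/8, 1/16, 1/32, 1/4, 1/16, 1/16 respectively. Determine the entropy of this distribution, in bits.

Each probability is a power of 1/2, so log₂(1/p) is an integer.
H = Σ p·log₂(1/p) = 1/32·5 + 1/4·2 + 1/16·4 + 1/16·4 + 1/8·3 + 1/16·4 + 1/32·5 + 1/4·2 + 1/16·4 + 1/16·4 = 2.9375 bits.

2.9375 bits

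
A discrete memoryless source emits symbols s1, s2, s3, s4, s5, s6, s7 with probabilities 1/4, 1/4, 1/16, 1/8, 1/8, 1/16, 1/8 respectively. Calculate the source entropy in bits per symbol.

Each probability is a power of 1/2, so log₂(1/p) is an integer.
H = Σ p·log₂(1/p) = 1/4·2 + 1/4·2 + 1/16·4 + 1/8·3 + 1/8·3 + 1/16·4 + 1/8·3 = 2.625 bits.

2.625 bits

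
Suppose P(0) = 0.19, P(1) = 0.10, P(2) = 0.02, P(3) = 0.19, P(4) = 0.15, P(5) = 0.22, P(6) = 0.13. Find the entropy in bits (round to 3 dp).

2.629 bits

H = −Σ pᵢ log₂ pᵢ.
−0.19·log₂(0.19) = 0.4552
−0.10·log₂(0.10) = 0.3322
−0.02·log₂(0.02) = 0.1129
−0.19·log₂(0.19) = 0.4552
−0.15·log₂(0.15) = 0.4105
−0.22·log₂(0.22) = 0.4806
−0.13·log₂(0.13) = 0.3826
Sum ≈ 2.6293 → 2.629 bits.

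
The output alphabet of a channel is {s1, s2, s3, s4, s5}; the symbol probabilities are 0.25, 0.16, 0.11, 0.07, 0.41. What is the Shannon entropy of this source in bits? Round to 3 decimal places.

H = −Σ pᵢ log₂ pᵢ.
−0.25·log₂(0.25) = 0.5000
−0.16·log₂(0.16) = 0.4230
−0.11·log₂(0.11) = 0.3503
−0.07·log₂(0.07) = 0.2686
−0.41·log₂(0.41) = 0.5274
Sum ≈ 2.0692 → 2.069 bits.

2.069 bits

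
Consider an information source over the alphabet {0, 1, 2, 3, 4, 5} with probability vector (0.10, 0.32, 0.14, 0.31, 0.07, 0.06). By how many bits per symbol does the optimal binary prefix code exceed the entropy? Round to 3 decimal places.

0.069 bits

Entropy H = −Σ p log₂ p ≈ 2.2912 bits.
Huffman merges: 3/50+7/100→13/100; 1/10+13/100→23/100; 7/50+23/100→37/100; 31/100+8/25→63/100; 37/100+63/100→1. L = 59/25 ≈ 2.3600.
L − H = 2.3600 − 2.2912 = 0.069 bits.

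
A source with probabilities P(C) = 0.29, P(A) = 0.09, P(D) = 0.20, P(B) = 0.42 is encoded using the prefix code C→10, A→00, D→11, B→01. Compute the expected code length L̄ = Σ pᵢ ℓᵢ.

2 bits/symbol

L̄ = Σ pᵢ·ℓᵢ = 0.29·2 + 0.09·2 + 0.20·2 + 0.42·2 = 2 bits/symbol.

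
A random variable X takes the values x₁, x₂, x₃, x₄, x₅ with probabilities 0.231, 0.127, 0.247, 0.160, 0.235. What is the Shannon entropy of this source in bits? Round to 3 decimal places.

2.279 bits

H = −Σ pᵢ log₂ pᵢ.
−0.231·log₂(0.231) = 0.4883
−0.127·log₂(0.127) = 0.3781
−0.247·log₂(0.247) = 0.4983
−0.160·log₂(0.160) = 0.4230
−0.235·log₂(0.235) = 0.4910
Sum ≈ 2.2787 → 2.279 bits.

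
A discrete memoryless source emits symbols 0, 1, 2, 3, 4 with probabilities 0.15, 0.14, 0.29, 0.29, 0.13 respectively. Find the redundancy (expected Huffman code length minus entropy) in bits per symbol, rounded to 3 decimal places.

Entropy H = −Σ p log₂ p ≈ 2.2261 bits.
Huffman merges: 13/100+7/50→27/100; 3/20+27/100→21/50; 29/100+29/100→29/50; 21/50+29/50→1. L = 227/100 ≈ 2.2700.
L − H = 2.2700 − 2.2261 = 0.044 bits.

0.044 bits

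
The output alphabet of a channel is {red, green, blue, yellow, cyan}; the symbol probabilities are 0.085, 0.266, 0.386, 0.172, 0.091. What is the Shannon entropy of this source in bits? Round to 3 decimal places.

2.092 bits

H = −Σ pᵢ log₂ pᵢ.
−0.085·log₂(0.085) = 0.3023
−0.266·log₂(0.266) = 0.5082
−0.386·log₂(0.386) = 0.5301
−0.172·log₂(0.172) = 0.4368
−0.091·log₂(0.091) = 0.3147
Sum ≈ 2.0921 → 2.092 bits.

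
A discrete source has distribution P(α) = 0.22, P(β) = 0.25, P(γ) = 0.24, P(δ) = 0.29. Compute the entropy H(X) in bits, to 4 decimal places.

1.9926 bits

H = −Σ pᵢ log₂ pᵢ.
−0.22·log₂(0.22) = 0.4806
−0.25·log₂(0.25) = 0.5000
−0.24·log₂(0.24) = 0.4941
−0.29·log₂(0.29) = 0.5179
Sum ≈ 1.9926 → 1.9926 bits.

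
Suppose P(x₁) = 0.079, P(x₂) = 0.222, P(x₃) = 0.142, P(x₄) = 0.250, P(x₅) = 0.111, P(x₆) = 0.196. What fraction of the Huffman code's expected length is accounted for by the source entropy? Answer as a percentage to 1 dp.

98.5%

Entropy H = −Σ p log₂ p ≈ 2.4841 bits.
Huffman merges: 79/1000+111/1000→19/100; 71/500+19/100→83/250; 49/250+111/500→209/500; 1/4+83/250→291/500; 209/500+291/500→1. L = 1261/500 ≈ 2.5220.
Efficiency = H/L = 2.4841/2.5220 = 98.5%.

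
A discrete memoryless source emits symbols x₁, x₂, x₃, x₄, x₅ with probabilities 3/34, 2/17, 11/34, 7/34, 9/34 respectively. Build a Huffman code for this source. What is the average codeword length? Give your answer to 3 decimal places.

Repeatedly combine the two least-probable nodes; the expected code length is the sum of the merged weights.
merge 3/34 + 2/17 → 7/34
merge 7/34 + 7/34 → 7/17
merge 9/34 + 11/34 → 10/17
merge 7/17 + 10/17 → 1
L = 7/34 + 7/17 + 10/17 + 1 = 75/34 ≈ 2.206 bits/symbol.

2.206 bits/symbol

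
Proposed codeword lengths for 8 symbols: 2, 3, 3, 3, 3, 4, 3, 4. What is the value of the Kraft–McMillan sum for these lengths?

With common denominator 2^4 = 16: Σ 2^(−ℓᵢ) = 4/16 + 2/16 + 2/16 + 2/16 + 2/16 + 1/16 + 2/16 + 1/16 = 16/16 = 1.

1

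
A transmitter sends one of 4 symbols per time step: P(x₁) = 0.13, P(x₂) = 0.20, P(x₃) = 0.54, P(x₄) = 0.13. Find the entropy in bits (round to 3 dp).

1.710 bits

H = −Σ pᵢ log₂ pᵢ.
−0.13·log₂(0.13) = 0.3826
−0.20·log₂(0.20) = 0.4644
−0.54·log₂(0.54) = 0.4800
−0.13·log₂(0.13) = 0.3826
Sum ≈ 1.7097 → 1.710 bits.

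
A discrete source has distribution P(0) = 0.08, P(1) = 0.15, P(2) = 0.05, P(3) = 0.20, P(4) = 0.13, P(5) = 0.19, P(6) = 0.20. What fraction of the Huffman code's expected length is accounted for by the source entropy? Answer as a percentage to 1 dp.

Entropy H = −Σ p log₂ p ≈ 2.6848 bits.
Huffman merges: 1/20+2/25→13/100; 13/100+13/100→13/50; 3/20+19/100→17/50; 1/5+1/5→2/5; 13/50+17/50→3/5; 2/5+3/5→1. L = 273/100 ≈ 2.7300.
Efficiency = H/L = 2.6848/2.7300 = 98.3%.

98.3%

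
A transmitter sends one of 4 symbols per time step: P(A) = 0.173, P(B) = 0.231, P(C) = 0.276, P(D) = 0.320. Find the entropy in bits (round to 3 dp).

1.965 bits

H = −Σ pᵢ log₂ pᵢ.
−0.173·log₂(0.173) = 0.4379
−0.231·log₂(0.231) = 0.4883
−0.276·log₂(0.276) = 0.5126
−0.320·log₂(0.320) = 0.5260
Sum ≈ 1.9649 → 1.965 bits.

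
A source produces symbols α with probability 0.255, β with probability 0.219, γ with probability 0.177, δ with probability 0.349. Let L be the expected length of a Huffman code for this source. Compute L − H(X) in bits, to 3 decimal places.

0.045 bits

Entropy H = −Σ p log₂ p ≈ 1.9547 bits.
Huffman merges: 177/1000+219/1000→99/250; 51/200+349/1000→151/250; 99/250+151/250→1. L = 2 ≈ 2.0000.
L − H = 2.0000 − 1.9547 = 0.045 bits.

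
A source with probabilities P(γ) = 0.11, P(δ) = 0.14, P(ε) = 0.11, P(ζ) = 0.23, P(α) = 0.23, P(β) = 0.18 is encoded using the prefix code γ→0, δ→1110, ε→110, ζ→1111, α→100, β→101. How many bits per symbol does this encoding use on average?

3.15 bits/symbol

L̄ = Σ pᵢ·ℓᵢ = 0.11·1 + 0.14·4 + 0.11·3 + 0.23·4 + 0.23·3 + 0.18·3 = 3.15 bits/symbol.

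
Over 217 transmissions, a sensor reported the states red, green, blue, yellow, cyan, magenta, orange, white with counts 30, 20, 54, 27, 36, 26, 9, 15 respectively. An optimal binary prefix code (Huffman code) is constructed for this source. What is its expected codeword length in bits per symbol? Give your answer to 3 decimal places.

2.862 bits/symbol

Probabilities are the counts divided by 217.
Repeatedly combine the two least-probable nodes; the expected code length is the sum of the merged weights.
merge 9/217 + 15/217 → 24/217
merge 20/217 + 24/217 → 44/217
merge 26/217 + 27/217 → 53/217
merge 30/217 + 36/217 → 66/217
merge 44/217 + 53/217 → 97/217
merge 54/217 + 66/217 → 120/217
merge 97/217 + 120/217 → 1
L = 24/217 + 44/217 + 53/217 + 66/217 + 97/217 + 120/217 + 1 = 621/217 ≈ 2.862 bits/symbol.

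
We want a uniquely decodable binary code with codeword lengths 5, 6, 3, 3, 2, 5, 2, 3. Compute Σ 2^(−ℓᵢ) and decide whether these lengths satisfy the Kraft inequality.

With common denominator 2^6 = 64: Σ 2^(−ℓᵢ) = 2/64 + 1/64 + 8/64 + 8/64 + 16/64 + 2/64 + 16/64 + 8/64 = 61/64 = 0.953125.
Kraft's inequality requires Σ ≤ 1; here Σ = 0.953125 ≤ 1, so such a prefix code exists.

0.953125; yes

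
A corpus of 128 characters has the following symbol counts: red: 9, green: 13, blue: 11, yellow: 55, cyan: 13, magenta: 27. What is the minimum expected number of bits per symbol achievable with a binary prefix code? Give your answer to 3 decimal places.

Probabilities are the counts divided by 128.
Repeatedly combine the two least-probable nodes; the expected code length is the sum of the merged weights.
merge 9/128 + 11/128 → 5/32
merge 13/128 + 13/128 → 13/64
merge 5/32 + 13/64 → 23/64
merge 27/128 + 23/64 → 73/128
merge 55/128 + 73/128 → 1
L = 5/32 + 13/64 + 23/64 + 73/128 + 1 = 293/128 ≈ 2.289 bits/symbol.

2.289 bits/symbol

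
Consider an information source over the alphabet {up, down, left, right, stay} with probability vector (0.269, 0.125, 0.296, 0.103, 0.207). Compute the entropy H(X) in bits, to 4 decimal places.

H = −Σ pᵢ log₂ pᵢ.
−0.269·log₂(0.269) = 0.5096
−0.125·log₂(0.125) = 0.3750
−0.296·log₂(0.296) = 0.5199
−0.103·log₂(0.103) = 0.3378
−0.207·log₂(0.207) = 0.4704
Sum ≈ 2.2126 → 2.2126 bits.

2.2126 bits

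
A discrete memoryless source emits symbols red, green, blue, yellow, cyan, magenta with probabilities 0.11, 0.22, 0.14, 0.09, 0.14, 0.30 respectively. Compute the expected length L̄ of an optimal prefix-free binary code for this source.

Repeatedly combine the two least-probable nodes; the expected code length is the sum of the merged weights.
merge 9/100 + 11/100 → 1/5
merge 7/50 + 7/50 → 7/25
merge 1/5 + 11/50 → 21/50
merge 7/25 + 3/10 → 29/50
merge 21/50 + 29/50 → 1
L = 1/5 + 7/25 + 21/50 + 29/50 + 1 = 62/25 = 2.48 bits/symbol.

2.48 bits/symbol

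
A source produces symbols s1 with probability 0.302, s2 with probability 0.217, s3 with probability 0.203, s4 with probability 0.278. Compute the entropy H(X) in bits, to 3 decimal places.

H = −Σ pᵢ log₂ pᵢ.
−0.302·log₂(0.302) = 0.5217
−0.217·log₂(0.217) = 0.4783
−0.203·log₂(0.203) = 0.4670
−0.278·log₂(0.278) = 0.5134
Sum ≈ 1.9804 → 1.980 bits.

1.980 bits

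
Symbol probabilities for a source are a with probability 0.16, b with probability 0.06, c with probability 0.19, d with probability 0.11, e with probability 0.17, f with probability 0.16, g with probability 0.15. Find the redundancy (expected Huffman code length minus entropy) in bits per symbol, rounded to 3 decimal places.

0.070 bits

Entropy H = −Σ p log₂ p ≈ 2.7402 bits.
Huffman merges: 3/50+11/100→17/100; 3/20+4/25→31/100; 4/25+17/100→33/100; 17/100+19/100→9/25; 31/100+33/100→16/25; 9/25+16/25→1. L = 281/100 ≈ 2.8100.
L − H = 2.8100 − 2.7402 = 0.070 bits.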